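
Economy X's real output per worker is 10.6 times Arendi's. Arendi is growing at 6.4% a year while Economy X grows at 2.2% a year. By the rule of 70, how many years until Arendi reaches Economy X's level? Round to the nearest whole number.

approximately 57 years

Arendi gains on Economy X at 6.4% − 2.2% = 4.2 points a year.
At that relative rate the gap halves every 70/4.2 ≈ 16.67 years.
A 10.6 times gap takes log₂(10.6) ≈ 3.41 halvings to close: 3.41 × 16.67 ≈ 57 years.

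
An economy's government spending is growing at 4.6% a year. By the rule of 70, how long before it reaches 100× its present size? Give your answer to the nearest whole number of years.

≈ 101 years

One doubling takes 70/4.6 = 15.22 years.
Reaching 100× takes log₂(100) ≈ 6.64 doublings.
6.64 × 15.22 ≈ 101 years.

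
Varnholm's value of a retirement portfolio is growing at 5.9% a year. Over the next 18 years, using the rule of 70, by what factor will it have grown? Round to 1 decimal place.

Doubling time ≈ 70/5.9 = 11.86 years.
18 years / 11.86 ≈ 1.52 doublings → factor 2^1.52 ≈ 2.9.

around 2.9 times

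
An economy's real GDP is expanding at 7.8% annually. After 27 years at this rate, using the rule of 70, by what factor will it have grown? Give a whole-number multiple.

around 8 times

At 7.8% one doubling takes ≈ 8.97 years; 27 years is 3 of them, so ×8.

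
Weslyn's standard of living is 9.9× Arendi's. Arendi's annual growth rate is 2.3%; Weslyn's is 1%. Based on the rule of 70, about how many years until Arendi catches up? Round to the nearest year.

The growth-rate gap is 2.3% − 1% = 1.3 percentage points.
So the ratio between them halves every 70/1.3 ≈ 53.85 years.
A 9.9× gap takes log₂(9.9) ≈ 3.31 halvings to close: 3.31 × 53.85 ≈ 178 years.

roughly 178 years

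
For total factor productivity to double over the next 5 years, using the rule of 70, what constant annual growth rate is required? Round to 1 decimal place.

about 14.0% a year

70 / 5 ≈ 14.00, so about 14.0% a year.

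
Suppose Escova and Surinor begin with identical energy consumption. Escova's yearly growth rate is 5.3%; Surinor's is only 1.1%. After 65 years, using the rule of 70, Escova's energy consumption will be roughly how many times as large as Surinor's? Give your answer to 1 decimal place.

around 14.9 times

Escova pulls ahead at 4.2 pp per year, so the ratio doubles every 70/4.2 ≈ 16.67 years.
In 65 years that's 3.90 doublings: 2^3.90 ≈ 14.9.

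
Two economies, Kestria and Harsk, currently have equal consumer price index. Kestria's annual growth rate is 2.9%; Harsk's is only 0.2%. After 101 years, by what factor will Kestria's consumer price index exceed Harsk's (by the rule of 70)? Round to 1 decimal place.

approximately 14.9 times

Kestria pulls ahead at 2.7 pp per year, so the ratio doubles every 70/2.7 ≈ 25.93 years.
In 101 years that's 3.90 doublings: 2^3.90 ≈ 14.9.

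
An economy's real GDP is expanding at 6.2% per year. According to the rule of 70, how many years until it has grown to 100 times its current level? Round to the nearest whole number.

around 75 years

At 6.2% it doubles every 70/6.2 ≈ 11.29 years.
Reaching 100× takes log₂(100) ≈ 6.64 doublings.
6.64 × 11.29 ≈ 75 years.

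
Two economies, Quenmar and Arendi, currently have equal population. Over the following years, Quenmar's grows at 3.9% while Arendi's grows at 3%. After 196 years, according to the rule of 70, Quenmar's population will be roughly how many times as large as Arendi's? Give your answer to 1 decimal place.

5.7 times

Quenmar pulls ahead at 0.9 pp per year, so the ratio doubles every 70/0.9 ≈ 77.78 years.
In 196 years that's 2.52 doublings: 2^2.52 ≈ 5.7.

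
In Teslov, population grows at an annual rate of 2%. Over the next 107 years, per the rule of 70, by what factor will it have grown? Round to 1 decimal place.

around 8.3 times

Doubling time ≈ 70/2 = 35.00 years.
107 years / 35.00 ≈ 3.06 doublings → factor 2^3.06 ≈ 8.3.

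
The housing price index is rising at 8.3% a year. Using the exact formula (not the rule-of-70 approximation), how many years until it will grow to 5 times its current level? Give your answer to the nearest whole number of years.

t = ln(5) / ln(1 + 0.083) = 1.6094 / 0.079735 ≈ 20.18.
≈ 20 years.

20 years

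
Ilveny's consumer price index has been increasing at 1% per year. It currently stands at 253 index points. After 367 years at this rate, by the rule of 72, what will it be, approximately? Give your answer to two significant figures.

It doubles every 72/1 ≈ 72.00 years, so 367 years is 5.10 doublings.
2^5.10 ≈ 34.30; 253 × 34.30 ≈ 8700 index points.

≈ 8700 index points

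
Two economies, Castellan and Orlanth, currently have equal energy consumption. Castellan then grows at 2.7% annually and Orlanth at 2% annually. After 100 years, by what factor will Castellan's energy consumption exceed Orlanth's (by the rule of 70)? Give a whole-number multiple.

Rate gap = 2.7% − 2% = 0.7 points.
The ratio doubles every 70/0.7 ≈ 100.00 years.
100/100.00 ≈ 1.00 doublings → ratio ≈ 2^1.00 ≈ 2.

about 2 times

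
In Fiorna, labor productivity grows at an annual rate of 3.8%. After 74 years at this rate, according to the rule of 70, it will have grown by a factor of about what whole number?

At 3.8% one doubling takes ≈ 18.42 years; 74 years is 4 of them, so ×16.

16 times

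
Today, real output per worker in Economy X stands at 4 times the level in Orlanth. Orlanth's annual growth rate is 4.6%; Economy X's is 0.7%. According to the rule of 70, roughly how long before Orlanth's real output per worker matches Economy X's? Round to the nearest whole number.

Orlanth gains on Economy X at 4.6% − 0.7% = 3.9 points a year.
At that relative rate the gap halves every 70/3.9 ≈ 17.95 years.
A 4 times gap closes after 2 halvings: 2 × 17.95 ≈ 36 years.

36 years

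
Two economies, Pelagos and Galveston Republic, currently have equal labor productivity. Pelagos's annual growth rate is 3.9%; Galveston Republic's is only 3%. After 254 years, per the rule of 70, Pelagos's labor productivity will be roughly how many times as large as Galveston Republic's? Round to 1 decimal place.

Only the 0.9-point difference matters.
70/0.9 ≈ 77.78 years per doubling of the ratio; 254 years gives 3.27 doublings, so ≈ 9.6×.

roughly 9.6 times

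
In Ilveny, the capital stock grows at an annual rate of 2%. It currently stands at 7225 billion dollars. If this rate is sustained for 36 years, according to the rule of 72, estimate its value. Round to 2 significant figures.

Doubling time ≈ 72/2 = 36.00 years.
36 years is 36/36.00 ≈ 1.00 doublings, a factor of 2^1.00 ≈ 2.00.
7225 × 2.00 ≈ 14000 billion dollars.

roughly 14000 billion dollars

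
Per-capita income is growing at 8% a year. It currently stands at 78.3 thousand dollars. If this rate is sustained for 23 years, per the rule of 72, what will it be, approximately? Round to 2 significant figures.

≈ 460 thousand dollars

It doubles every 72/8 ≈ 9.00 years, so 23 years is 2.56 doublings.
2^2.56 ≈ 5.90; 78.3 × 5.90 ≈ 460 thousand dollars.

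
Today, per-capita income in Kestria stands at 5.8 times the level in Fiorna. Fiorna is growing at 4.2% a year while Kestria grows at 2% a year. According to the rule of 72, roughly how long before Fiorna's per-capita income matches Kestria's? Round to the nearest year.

approximately 83 years

Fiorna gains on Kestria at 4.2% − 2% = 2.2 points a year.
At that relative rate the gap halves every 72/2.2 ≈ 32.73 years.
A 5.8 times gap takes log₂(5.8) ≈ 2.54 halvings to close: 2.54 × 32.73 ≈ 83 years.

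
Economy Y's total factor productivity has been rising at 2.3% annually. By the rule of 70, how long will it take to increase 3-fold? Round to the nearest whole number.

One doubling takes 70/2.3 = 30.43 years.
Reaching 3× takes log₂(3) ≈ 1.58 doublings.
1.58 × 30.43 ≈ 48 years.

around 48 years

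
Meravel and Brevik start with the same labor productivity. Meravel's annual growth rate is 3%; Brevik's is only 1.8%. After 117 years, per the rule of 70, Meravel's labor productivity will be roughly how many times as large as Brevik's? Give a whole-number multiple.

roughly 4 times

Only the 1.2-point difference matters.
70/1.2 ≈ 58.33 years per doubling of the ratio; 117 years gives 2.01 doublings, so ≈ 4×.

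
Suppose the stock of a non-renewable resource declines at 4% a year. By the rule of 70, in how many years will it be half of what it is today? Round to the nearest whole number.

Falling at 4%, it halves about every 70/4 = 17.50 years.

around 18 years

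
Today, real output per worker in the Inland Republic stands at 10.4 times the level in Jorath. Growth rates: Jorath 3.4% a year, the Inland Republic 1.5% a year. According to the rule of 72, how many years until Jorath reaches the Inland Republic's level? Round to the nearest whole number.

What matters is the difference: 1.9 pp.
Rule of 72 on the gap: the ratio halves every 72/1.9 ≈ 37.89 years.
A 10.4 times gap takes log₂(10.4) ≈ 3.38 halvings to close: 3.38 × 37.89 ≈ 128 years.

roughly 128 years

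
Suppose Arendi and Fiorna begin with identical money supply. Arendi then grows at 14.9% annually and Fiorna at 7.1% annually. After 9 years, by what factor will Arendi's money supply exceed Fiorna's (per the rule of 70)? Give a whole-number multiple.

Arendi pulls ahead at 7.8 pp per year, so the ratio doubles every 70/7.8 ≈ 8.97 years.
In 9 years that's 1.00 doublings: 2^1.00 ≈ 2.

2 times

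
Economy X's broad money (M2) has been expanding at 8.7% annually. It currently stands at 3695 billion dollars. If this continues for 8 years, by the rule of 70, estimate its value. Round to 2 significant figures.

It doubles every 70/8.7 ≈ 8.05 years, so 8 years is 0.99 doublings.
2^0.99 ≈ 1.99; 3695 × 1.99 ≈ 7400 billion dollars.

approximately 7400 billion dollars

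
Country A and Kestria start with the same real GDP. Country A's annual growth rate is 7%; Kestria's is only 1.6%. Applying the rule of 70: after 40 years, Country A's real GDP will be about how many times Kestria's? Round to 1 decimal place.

roughly 8.5 times

Only the 5.4-point difference matters.
70/5.4 ≈ 12.96 years per doubling of the ratio; 40 years gives 3.09 doublings, so ≈ 8.5×.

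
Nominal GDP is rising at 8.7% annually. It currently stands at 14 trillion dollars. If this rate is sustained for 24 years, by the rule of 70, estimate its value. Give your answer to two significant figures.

roughly 110 trillion dollars

It doubles every 70/8.7 ≈ 8.05 years, so 24 years is 2.98 doublings.
2^2.98 ≈ 7.89; 14 × 7.89 ≈ 110 trillion dollars.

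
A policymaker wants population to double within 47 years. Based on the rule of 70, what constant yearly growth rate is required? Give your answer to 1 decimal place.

around 1.5%

70 / 47 ≈ 1.49, so about 1.5% per year.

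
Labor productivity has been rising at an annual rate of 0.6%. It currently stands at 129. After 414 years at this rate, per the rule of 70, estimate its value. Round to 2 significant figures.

It doubles every 70/0.6 ≈ 116.67 years, so 414 years is 3.55 doublings.
2^3.55 ≈ 11.71; 129 × 11.71 ≈ 1500.

approximately 1500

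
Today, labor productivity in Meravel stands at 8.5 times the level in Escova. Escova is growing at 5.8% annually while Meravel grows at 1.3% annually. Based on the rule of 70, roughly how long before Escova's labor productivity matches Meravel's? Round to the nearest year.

Escova gains on Meravel at 5.8% − 1.3% = 4.5 points a year.
At that relative rate the gap halves every 70/4.5 ≈ 15.56 years.
An 8.5 times gap takes log₂(8.5) ≈ 3.09 halvings to close: 3.09 × 15.56 ≈ 48 years.

about 48 years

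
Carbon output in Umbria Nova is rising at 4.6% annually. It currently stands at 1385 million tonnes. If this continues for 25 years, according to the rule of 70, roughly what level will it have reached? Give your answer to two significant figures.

Doubling time ≈ 70/4.6 = 15.22 years.
25 years is 25/15.22 ≈ 1.64 doublings, a factor of 2^1.64 ≈ 3.12.
1385 × 3.12 ≈ 4300 million tonnes.

4300 million tonnes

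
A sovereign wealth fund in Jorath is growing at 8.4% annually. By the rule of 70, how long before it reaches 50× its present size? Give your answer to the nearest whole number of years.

≈ 47 years

Doubling time ≈ 70/8.4 = 8.33 years.
Reaching 50× takes log₂(50) ≈ 5.64 doublings.
5.64 × 8.33 ≈ 47 years.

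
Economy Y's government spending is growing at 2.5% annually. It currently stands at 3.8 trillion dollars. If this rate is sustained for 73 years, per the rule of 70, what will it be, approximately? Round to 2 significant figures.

Doubling time ≈ 70/2.5 = 28.00 years.
73 years is 73/28.00 ≈ 2.61 doublings, a factor of 2^2.61 ≈ 6.11.
3.8 × 6.11 ≈ 23 trillion dollars.

roughly 23 trillion dollars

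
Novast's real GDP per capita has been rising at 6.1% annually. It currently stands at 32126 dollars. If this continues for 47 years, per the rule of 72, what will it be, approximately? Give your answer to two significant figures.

roughly 510000 dollars

Doubling time ≈ 72/6.1 = 11.80 years.
47 years is 47/11.80 ≈ 3.98 doublings, a factor of 2^3.98 ≈ 15.78.
32126 × 15.78 ≈ 510000 dollars.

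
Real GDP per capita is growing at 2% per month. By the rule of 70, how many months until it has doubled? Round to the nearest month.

around 35 months

At 2%, doubling takes about 70/2 = 35.00 months.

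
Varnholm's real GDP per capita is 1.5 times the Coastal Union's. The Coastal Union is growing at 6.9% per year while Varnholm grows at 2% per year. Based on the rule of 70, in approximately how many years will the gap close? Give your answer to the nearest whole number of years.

about 8 years

The growth-rate gap is 6.9% − 2% = 4.9 percentage points.
So the ratio between them halves every 70/4.9 ≈ 14.29 years.
A 1.5 times gap takes log₂(1.5) ≈ 0.58 halvings to close: 0.58 × 14.29 ≈ 8 years.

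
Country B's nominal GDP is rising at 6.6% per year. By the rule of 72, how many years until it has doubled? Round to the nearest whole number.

Doubling time ≈ 72 / 6.6 = 10.91 years.

approximately 11 years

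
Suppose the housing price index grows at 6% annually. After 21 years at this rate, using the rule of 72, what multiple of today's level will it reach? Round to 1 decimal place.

Doubles every ≈ 12.00 years (72/6).
21 years is 1.75 doublings; 2^1.75 ≈ 3.4×.

roughly 3.4 times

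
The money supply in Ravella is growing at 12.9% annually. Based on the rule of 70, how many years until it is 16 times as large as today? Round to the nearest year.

At 12.9% it doubles every 70/12.9 ≈ 5.43 years.
16× is 4 doublings, so 4 × 5.43 ≈ 22 years.

approximately 22 years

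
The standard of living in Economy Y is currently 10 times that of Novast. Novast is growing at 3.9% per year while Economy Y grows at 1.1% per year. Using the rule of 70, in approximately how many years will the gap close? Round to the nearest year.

Novast gains on Economy Y at 3.9% − 1.1% = 2.8 points a year.
At that relative rate the gap halves every 70/2.8 ≈ 25.00 years.
A 10 times gap takes log₂(10) ≈ 3.32 halvings to close: 3.32 × 25.00 ≈ 83 years.

about 83 years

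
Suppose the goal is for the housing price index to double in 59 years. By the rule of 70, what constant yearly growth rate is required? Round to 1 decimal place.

70 / 59 ≈ 1.19, so about 1.2% per year.

1.2%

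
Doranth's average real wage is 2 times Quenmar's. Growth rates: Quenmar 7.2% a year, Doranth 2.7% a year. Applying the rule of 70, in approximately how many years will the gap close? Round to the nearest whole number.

about 16 years

Quenmar gains on Doranth at 7.2% − 2.7% = 4.5 points a year.
At that relative rate the gap halves every 70/4.5 ≈ 15.56 years.
A 2 times gap closes after 1 halving: 1 × 15.56 ≈ 16 years.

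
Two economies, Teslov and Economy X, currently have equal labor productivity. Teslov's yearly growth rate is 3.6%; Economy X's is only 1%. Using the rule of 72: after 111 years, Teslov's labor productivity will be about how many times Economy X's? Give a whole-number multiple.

about 16 times

Rate gap = 3.6% − 1% = 2.6 points.
The ratio doubles every 72/2.6 ≈ 27.69 years.
111/27.69 ≈ 4.01 doublings → ratio ≈ 2^4.01 ≈ 16.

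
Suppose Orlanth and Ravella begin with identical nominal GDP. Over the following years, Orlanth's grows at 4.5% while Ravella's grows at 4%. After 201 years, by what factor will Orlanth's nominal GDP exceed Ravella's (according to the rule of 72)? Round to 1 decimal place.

Orlanth pulls ahead at 0.5 pp per year, so the ratio doubles every 72/0.5 ≈ 144.00 years.
In 201 years that's 1.40 doublings: 2^1.40 ≈ 2.6.

roughly 2.6 times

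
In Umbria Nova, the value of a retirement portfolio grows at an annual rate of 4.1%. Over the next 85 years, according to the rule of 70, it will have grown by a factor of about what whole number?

approximately 32 times

At 4.1% one doubling takes ≈ 17.07 years; 85 years is 5 of them, so ×32.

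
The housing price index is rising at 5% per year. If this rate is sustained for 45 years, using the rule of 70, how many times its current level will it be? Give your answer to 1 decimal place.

roughly 9.3 times

Doubling time ≈ 70/5 = 14.00 years.
45 years / 14.00 ≈ 3.21 doublings → factor 2^3.21 ≈ 9.3.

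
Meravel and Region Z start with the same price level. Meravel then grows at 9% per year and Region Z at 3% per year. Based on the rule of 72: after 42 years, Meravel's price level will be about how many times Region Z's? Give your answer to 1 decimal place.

approximately 11.3 times

Only the 6-point difference matters.
72/6 ≈ 12.00 years per doubling of the ratio; 42 years gives 3.50 doublings, so ≈ 11.3×.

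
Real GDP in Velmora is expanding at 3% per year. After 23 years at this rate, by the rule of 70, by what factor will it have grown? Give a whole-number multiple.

≈ 2 times

Doubling time ≈ 70/3 = 23.33 years.
23/23.33 ≈ 1 doubling, so about 2^1 = 2×.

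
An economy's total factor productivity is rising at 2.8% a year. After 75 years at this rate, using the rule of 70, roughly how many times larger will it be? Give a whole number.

70/2.8 ≈ 25.00 years per doubling.
75 years fits 3 doublings: 2^3 = 8.

8 times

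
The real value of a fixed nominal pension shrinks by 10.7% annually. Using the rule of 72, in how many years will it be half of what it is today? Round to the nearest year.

about 7 years

Halving time ≈ 72 / 10.7 = 6.73 → 7 years.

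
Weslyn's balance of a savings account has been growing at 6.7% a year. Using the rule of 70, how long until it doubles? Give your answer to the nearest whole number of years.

about 10 years

Doubling time ≈ 70 / 6.7 = 10.45 years.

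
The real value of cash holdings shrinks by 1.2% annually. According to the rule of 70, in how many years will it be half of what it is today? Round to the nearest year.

Halving time ≈ 70 / 1.2 = 58.33 → 58 years.

around 58 years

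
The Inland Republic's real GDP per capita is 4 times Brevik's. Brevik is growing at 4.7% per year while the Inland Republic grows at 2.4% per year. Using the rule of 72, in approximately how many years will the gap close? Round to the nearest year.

Brevik gains on the Inland Republic at 4.7% − 2.4% = 2.3 points a year.
At that relative rate the gap halves every 72/2.3 ≈ 31.30 years.
A 4 times gap closes after 2 halvings: 2 × 31.30 ≈ 63 years.

approximately 63 years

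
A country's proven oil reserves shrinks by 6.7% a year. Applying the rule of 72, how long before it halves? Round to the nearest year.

Falling at 6.7%, it halves about every 72/6.7 = 10.75 years.

approximately 11 years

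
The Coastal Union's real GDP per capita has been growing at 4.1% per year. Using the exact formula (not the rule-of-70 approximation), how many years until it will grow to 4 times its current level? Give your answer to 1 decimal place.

34.5 years

t = ln(4) / ln(1 + 0.041) = 1.3863 / 0.040182 ≈ 34.50.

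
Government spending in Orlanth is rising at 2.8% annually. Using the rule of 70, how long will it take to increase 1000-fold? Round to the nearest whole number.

≈ 249 years

One doubling takes 70/2.8 = 25.00 years.
Reaching 1000× takes log₂(1000) ≈ 9.97 doublings.
9.97 × 25.00 ≈ 249 years.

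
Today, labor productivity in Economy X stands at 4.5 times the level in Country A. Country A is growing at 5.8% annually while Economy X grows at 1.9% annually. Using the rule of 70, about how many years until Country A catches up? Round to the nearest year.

approximately 39 years

The growth-rate gap is 5.8% − 1.9% = 3.9 percentage points.
So the ratio between them halves every 70/3.9 ≈ 17.95 years.
A 4.5 times gap takes log₂(4.5) ≈ 2.17 halvings to close: 2.17 × 17.95 ≈ 39 years.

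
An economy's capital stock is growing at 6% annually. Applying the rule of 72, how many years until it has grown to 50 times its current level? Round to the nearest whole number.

At 6% it doubles every 72/6 ≈ 12.00 years.
50× is log₂ 50 ≈ 5.64 doublings, so ≈ 5.64 × 12.00 = 68 years.

roughly 68 years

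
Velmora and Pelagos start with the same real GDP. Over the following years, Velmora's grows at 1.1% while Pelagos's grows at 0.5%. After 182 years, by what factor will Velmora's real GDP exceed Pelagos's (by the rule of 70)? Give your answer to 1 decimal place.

2.9 times

Rate gap = 1.1% − 0.5% = 0.6 points.
The ratio doubles every 70/0.6 ≈ 116.67 years.
182/116.67 ≈ 1.56 doublings → ratio ≈ 2^1.56 ≈ 2.9.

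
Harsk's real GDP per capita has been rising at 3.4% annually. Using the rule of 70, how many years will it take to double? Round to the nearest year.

roughly 21 years

Doubling time ≈ 70 / 3.4 = 20.59 years.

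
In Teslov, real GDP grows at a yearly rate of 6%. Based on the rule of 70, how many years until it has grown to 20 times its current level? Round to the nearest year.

approximately 50 years

One doubling takes 70/6 = 11.67 years.
20× is log₂ 20 ≈ 4.32 doublings, so ≈ 4.32 × 11.67 = 50 years.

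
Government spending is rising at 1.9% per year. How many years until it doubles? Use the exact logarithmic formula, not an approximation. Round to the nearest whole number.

t = ln(2) / ln(1 + 0.019) = 0.6931 / 0.018822 ≈ 36.82.
≈ 37 years.

37 years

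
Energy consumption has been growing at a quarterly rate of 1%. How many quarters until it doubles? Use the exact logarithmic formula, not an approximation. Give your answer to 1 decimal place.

t = ln(2) / ln(1 + 0.01) = 0.6931 / 0.009950 ≈ 69.66.

69.7 quarters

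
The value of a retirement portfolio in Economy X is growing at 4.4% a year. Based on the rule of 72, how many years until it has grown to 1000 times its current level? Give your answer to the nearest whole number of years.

roughly 163 years

One doubling takes 72/4.4 = 16.36 years.
1000× is log₂ 1000 ≈ 9.97 doublings, so ≈ 9.97 × 16.36 = 163 years.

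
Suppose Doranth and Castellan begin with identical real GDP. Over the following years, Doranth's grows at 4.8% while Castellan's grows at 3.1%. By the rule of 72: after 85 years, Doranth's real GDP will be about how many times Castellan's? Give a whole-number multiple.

Rate gap = 4.8% − 3.1% = 1.7 points.
The ratio doubles every 72/1.7 ≈ 42.35 years.
85/42.35 ≈ 2.01 doublings → ratio ≈ 2^2.01 ≈ 4.

roughly 4 times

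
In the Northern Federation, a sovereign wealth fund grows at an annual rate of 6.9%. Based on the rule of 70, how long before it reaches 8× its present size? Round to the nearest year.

about 30 years

At 6.9% it doubles every 70/6.9 ≈ 10.14 years.
8 = 2^3, so 3 doublings → 30 years.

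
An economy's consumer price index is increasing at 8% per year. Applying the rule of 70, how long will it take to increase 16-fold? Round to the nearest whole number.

≈ 35 years

At 8% it doubles every 70/8 ≈ 8.75 years.
16× is 4 doublings, so 4 × 8.75 ≈ 35 years.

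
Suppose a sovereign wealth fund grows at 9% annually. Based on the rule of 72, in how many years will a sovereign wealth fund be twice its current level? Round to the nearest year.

72/9 ≈ 8.00, so it doubles roughly every 8 years.

around 8 years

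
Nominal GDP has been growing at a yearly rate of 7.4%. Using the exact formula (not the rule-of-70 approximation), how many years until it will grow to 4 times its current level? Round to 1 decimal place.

19.4 years

t = ln(4) / ln(1 + 0.074) = 1.3863 / 0.071390 ≈ 19.42.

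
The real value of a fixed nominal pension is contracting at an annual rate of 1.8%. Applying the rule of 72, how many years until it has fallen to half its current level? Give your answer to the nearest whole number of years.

Falling at 1.8%, it halves about every 72/1.8 = 40.00 years.

roughly 40 years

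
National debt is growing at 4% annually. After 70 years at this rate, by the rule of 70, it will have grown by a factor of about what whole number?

around 16 times

70/4 ≈ 17.50 years per doubling.
70 years fits 4 doublings: 2^4 = 16.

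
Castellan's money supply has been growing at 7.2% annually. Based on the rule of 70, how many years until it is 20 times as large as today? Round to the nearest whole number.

Doubling time ≈ 70/7.2 = 9.72 years.
20× is log₂ 20 ≈ 4.32 doublings, so ≈ 4.32 × 9.72 = 42 years.

roughly 42 years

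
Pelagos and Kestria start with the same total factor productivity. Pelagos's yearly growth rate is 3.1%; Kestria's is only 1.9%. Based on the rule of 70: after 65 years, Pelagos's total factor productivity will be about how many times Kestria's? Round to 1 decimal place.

≈ 2.2 times

Only the 1.2-point difference matters.
70/1.2 ≈ 58.33 years per doubling of the ratio; 65 years gives 1.11 doublings, so ≈ 2.2×.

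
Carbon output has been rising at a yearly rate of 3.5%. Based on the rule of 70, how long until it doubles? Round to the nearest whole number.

At 3.5%, doubling takes about 70/3.5 = 20.00 years.

about 20 years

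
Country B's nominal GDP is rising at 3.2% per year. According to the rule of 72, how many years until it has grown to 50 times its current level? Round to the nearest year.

≈ 127 years

At 3.2% it doubles every 72/3.2 ≈ 22.50 years.
Reaching 50× takes log₂(50) ≈ 5.64 doublings.
5.64 × 22.50 ≈ 127 years.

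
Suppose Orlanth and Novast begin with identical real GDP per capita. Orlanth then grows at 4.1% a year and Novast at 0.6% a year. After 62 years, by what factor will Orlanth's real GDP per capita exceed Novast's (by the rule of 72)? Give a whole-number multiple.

around 8 times

Orlanth pulls ahead at 3.5 pp per year, so the ratio doubles every 72/3.5 ≈ 20.57 years.
In 62 years that's 3.01 doublings: 2^3.01 ≈ 8.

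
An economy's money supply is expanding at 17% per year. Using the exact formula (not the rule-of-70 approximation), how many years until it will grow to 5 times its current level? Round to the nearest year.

10 years

t = ln(5) / ln(1 + 0.17) = 1.6094 / 0.157004 ≈ 10.25.
≈ 10 years.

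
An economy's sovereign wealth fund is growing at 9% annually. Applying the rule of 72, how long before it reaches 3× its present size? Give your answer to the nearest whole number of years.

roughly 13 years

At 9% it doubles every 72/9 ≈ 8.00 years.
Reaching 3× takes log₂(3) ≈ 1.58 doublings.
1.58 × 8.00 ≈ 13 years.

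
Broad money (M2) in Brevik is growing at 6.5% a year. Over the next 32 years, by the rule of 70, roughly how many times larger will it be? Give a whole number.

≈ 8 times

70/6.5 ≈ 10.77 years per doubling.
32 years fits 3 doublings: 2^3 = 8.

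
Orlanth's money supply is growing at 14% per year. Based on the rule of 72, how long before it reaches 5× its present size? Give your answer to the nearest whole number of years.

about 12 years

Doubling time ≈ 72/14 = 5.14 years.
5× is log₂ 5 ≈ 2.32 doublings, so ≈ 2.32 × 5.14 = 12 years.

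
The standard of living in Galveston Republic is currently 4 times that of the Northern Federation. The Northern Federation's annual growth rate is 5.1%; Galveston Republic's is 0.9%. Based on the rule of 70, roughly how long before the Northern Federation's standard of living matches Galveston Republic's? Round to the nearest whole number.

about 33 years

The growth-rate gap is 5.1% − 0.9% = 4.2 percentage points.
So the ratio between them halves every 70/4.2 ≈ 16.67 years.
A 4 times gap closes after 2 halvings: 2 × 16.67 ≈ 33 years.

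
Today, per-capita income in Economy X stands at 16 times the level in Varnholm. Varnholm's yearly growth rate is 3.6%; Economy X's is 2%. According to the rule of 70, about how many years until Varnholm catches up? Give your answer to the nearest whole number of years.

175 years

Varnholm gains on Economy X at 3.6% − 2% = 1.6 points a year.
At that relative rate the gap halves every 70/1.6 ≈ 43.75 years.
A 16 times gap closes after 4 halvings: 4 × 43.75 ≈ 175 years.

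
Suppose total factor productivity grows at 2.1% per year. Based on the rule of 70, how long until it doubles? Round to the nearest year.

At 2.1%, doubling takes about 70/2.1 = 33.33 years.

approximately 33 years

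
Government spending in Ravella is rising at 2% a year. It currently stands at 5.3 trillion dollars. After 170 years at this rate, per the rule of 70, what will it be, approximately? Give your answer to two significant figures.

It doubles every 70/2 ≈ 35.00 years, so 170 years is 4.86 doublings.
2^4.86 ≈ 29.04; 5.3 × 29.04 ≈ 150 trillion dollars.

roughly 150 trillion dollars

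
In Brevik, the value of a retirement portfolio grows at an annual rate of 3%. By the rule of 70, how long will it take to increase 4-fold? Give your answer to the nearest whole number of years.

One doubling takes 70/3 = 23.33 years.
Getting to 4× needs 2 doublings: 2 × 23.33 ≈ 47 years.

approximately 47 years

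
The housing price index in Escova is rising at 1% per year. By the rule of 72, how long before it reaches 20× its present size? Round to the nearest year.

Doubling time ≈ 72/1 = 72.00 years.
Reaching 20× takes log₂(20) ≈ 4.32 doublings.
4.32 × 72.00 ≈ 311 years.

311 years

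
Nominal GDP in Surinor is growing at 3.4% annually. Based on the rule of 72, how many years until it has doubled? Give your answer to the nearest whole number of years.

roughly 21 years

72/3.4 ≈ 21.18, so it doubles roughly every 21 years.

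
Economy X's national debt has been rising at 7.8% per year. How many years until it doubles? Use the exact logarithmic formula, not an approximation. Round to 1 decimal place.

t = ln(2) / ln(1 + 0.078) = 0.6931 / 0.075107 ≈ 9.23.

9.2 years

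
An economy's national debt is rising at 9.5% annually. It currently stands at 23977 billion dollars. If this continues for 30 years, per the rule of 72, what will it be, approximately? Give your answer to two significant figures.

roughly 370000 billion dollars

It doubles every 72/9.5 ≈ 7.58 years, so 30 years is 3.96 doublings.
2^3.96 ≈ 15.56; 23977 × 15.56 ≈ 370000 billion dollars.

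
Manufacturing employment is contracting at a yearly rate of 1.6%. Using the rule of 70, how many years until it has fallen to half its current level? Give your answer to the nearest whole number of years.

The rule works in reverse for decay: 70/1.6 ≈ 43.75 years to halve.

about 44 years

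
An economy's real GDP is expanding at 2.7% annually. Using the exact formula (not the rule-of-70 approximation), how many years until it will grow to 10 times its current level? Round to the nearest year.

86 years

t = ln(10) / ln(1 + 0.027) = 2.3026 / 0.026642 ≈ 86.43.
≈ 86 years.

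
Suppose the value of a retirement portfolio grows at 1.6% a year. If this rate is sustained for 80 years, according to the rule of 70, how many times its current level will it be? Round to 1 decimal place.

3.6 times

Doubling time ≈ 70/1.6 = 43.75 years.
80 years / 43.75 ≈ 1.83 doublings → factor 2^1.83 ≈ 3.6.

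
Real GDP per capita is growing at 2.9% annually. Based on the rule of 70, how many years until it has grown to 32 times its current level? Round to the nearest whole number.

around 121 years

One doubling takes 70/2.9 = 24.14 years.
Getting to 32× needs 5 doublings: 5 × 24.14 ≈ 121 years.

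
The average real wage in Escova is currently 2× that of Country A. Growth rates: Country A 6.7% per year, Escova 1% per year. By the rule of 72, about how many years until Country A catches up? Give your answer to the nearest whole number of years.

The growth-rate gap is 6.7% − 1% = 5.7 percentage points.
So the ratio between them halves every 72/5.7 ≈ 12.63 years.
A 2× gap closes after 1 halving: 1 × 12.63 ≈ 13 years.

roughly 13 years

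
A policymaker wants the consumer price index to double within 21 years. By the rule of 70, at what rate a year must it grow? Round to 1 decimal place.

70 / 21 ≈ 3.33, so about 3.3% a year.

≈ 3.3%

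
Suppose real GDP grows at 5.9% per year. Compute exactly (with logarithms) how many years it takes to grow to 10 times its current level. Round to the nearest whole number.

t = ln(10) / ln(1 + 0.059) = 2.3026 / 0.057325 ≈ 40.17.
≈ 40 years.

40 years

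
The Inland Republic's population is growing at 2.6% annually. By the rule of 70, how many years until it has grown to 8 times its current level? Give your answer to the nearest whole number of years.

Doubling time ≈ 70/2.6 = 26.92 years.
8 = 2^3, so 3 doublings → 81 years.

around 81 years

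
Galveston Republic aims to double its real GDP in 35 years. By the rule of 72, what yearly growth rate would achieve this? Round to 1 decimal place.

about 2.1% per year

72 / 35 ≈ 2.06, so about 2.1% per year.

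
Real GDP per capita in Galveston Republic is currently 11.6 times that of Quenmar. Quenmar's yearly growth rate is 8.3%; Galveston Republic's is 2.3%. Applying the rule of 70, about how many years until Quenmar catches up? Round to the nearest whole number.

approximately 41 years

Quenmar gains on Galveston Republic at 8.3% − 2.3% = 6 points a year.
At that relative rate the gap halves every 70/6 ≈ 11.67 years.
An 11.6 times gap takes log₂(11.6) ≈ 3.54 halvings to close: 3.54 × 11.67 ≈ 41 years.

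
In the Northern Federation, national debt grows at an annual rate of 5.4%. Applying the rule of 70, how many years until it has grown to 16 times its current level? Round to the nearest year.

One doubling takes 70/5.4 = 12.96 years.
Getting to 16× needs 4 doublings: 4 × 12.96 ≈ 52 years.

52 years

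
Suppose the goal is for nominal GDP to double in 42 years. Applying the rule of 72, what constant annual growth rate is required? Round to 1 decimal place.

72 / 42 ≈ 1.71, so about 1.7% annually.

approximately 1.7% annually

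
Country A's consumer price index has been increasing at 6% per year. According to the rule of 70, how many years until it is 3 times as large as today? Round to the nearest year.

One doubling takes 70/6 = 11.67 years.
3× is log₂ 3 ≈ 1.58 doublings, so ≈ 1.58 × 11.67 = 18 years.

18 years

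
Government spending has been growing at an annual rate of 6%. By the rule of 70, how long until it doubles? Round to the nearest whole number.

At 6%, doubling takes about 70/6 = 11.67 years.

about 12 years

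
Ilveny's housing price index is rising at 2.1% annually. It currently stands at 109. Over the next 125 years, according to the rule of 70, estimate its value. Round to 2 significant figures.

It doubles every 70/2.1 ≈ 33.33 years, so 125 years is 3.75 doublings.
2^3.75 ≈ 13.45; 109 × 13.45 ≈ 1500.

1500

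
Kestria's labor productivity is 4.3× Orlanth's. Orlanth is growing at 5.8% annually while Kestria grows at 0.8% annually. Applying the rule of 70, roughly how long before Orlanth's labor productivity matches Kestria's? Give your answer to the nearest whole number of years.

around 29 years

What matters is the difference: 5 pp.
Rule of 70 on the gap: the ratio halves every 70/5 ≈ 14.00 years.
A 4.3× gap takes log₂(4.3) ≈ 2.10 halvings to close: 2.10 × 14.00 ≈ 29 years.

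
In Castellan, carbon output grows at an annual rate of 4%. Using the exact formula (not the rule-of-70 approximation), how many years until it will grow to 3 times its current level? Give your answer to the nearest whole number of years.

t = ln(3) / ln(1 + 0.04) = 1.0986 / 0.039221 ≈ 28.01.
≈ 28 years.

28 years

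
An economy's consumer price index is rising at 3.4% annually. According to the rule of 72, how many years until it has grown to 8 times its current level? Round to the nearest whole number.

approximately 64 years

One doubling takes 72/3.4 = 21.18 years.
Getting to 8× needs 3 doublings: 3 × 21.18 ≈ 64 years.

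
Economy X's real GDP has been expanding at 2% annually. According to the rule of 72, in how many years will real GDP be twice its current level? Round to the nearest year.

At 2%, doubling takes about 72/2 = 36.00 years.

roughly 36 years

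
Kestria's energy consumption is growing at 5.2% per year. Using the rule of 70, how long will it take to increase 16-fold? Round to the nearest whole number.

approximately 54 years

At 5.2% it doubles every 70/5.2 ≈ 13.46 years.
16× is 4 doublings, so 4 × 13.46 ≈ 54 years.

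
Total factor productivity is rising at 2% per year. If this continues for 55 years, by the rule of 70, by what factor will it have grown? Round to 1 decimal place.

about 3.0 times

Doubles every ≈ 35.00 years (70/2).
55 years is 1.57 doublings; 2^1.57 ≈ 3.0×.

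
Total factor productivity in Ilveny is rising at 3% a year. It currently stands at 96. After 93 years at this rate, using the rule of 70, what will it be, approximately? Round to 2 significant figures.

roughly 1500

Doubling time ≈ 70/3 = 23.33 years.
93 years is 93/23.33 ≈ 3.99 doublings, a factor of 2^3.99 ≈ 15.89.
96 × 15.89 ≈ 1500.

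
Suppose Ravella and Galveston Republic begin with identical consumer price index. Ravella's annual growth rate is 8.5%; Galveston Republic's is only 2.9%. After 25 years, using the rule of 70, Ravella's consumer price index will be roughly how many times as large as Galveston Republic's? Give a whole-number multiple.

Only the 5.6-point difference matters.
70/5.6 ≈ 12.50 years per doubling of the ratio; 25 years gives 2.00 doublings, so ≈ 4×.

≈ 4 times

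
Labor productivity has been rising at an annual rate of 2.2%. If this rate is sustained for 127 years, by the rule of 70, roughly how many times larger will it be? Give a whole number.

≈ 16 times

70/2.2 ≈ 31.82 years per doubling.
127 years fits 4 doublings: 2^4 = 16.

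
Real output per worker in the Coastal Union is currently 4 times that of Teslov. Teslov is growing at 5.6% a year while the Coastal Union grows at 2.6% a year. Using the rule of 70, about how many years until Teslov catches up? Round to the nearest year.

Teslov gains on the Coastal Union at 5.6% − 2.6% = 3 points a year.
At that relative rate the gap halves every 70/3 ≈ 23.33 years.
A 4 times gap closes after 2 halvings: 2 × 23.33 ≈ 47 years.

about 47 years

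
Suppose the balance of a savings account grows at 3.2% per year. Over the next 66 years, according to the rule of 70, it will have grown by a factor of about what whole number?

around 8 times

Doubling time ≈ 70/3.2 = 21.88 years.
66/21.88 ≈ 3 doublings, so about 2^3 = 8×.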